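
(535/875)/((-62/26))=-1391/5425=-0.26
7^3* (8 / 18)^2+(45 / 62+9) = 77.48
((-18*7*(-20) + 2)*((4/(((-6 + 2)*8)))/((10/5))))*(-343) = 432523/8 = 54065.38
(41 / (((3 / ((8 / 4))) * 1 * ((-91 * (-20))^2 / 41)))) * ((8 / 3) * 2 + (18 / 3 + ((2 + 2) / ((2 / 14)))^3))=11076109 / 1490580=7.43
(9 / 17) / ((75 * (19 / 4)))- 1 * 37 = -298763 / 8075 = -37.00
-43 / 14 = -3.07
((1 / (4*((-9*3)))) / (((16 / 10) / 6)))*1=-5 / 144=-0.03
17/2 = 8.50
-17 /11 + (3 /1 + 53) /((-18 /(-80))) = 247.34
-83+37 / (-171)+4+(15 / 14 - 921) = -2391953 / 2394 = -999.14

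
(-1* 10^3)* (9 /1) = -9000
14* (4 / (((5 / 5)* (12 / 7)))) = 98 / 3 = 32.67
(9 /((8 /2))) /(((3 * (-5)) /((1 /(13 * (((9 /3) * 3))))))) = -1 /780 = -0.00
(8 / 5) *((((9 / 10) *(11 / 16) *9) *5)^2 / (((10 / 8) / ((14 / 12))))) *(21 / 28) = 5557167 / 6400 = 868.31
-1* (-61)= 61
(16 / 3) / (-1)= -16 / 3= -5.33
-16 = -16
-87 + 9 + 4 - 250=-324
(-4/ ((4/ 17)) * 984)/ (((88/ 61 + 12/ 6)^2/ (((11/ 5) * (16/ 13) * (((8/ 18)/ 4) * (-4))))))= 3651700096/ 2149875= 1698.56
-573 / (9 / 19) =-3629 / 3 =-1209.67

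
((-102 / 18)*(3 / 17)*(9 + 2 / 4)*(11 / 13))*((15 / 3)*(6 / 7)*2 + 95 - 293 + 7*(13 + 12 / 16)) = 545281 / 728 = 749.01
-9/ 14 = -0.64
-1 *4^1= -4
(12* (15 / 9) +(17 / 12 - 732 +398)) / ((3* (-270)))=3751 / 9720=0.39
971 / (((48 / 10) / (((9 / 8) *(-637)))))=-9277905 / 64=-144967.27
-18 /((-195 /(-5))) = -6 /13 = -0.46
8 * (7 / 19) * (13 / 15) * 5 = 12.77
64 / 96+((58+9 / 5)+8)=68.47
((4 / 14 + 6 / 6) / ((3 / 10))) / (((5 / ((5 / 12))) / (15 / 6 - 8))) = -55 / 28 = -1.96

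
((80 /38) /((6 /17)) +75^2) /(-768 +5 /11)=-3530615 /481251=-7.34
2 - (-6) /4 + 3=13 /2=6.50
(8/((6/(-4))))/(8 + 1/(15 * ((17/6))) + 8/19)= -12920/20457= -0.63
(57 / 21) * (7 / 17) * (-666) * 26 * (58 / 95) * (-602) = 604605456 / 85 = 7113005.36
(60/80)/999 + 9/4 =1499/666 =2.25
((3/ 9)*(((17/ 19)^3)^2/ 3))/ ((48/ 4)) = 0.00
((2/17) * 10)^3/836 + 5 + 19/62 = 337946793/63662654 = 5.31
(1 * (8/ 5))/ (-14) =-4/ 35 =-0.11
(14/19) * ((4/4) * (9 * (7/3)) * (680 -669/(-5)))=1196286/95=12592.48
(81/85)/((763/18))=1458/64855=0.02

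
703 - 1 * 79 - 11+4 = 617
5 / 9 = 0.56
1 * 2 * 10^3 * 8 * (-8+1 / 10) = -126400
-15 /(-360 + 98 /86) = 645 /15431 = 0.04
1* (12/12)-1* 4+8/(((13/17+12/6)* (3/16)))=1753/141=12.43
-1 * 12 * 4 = -48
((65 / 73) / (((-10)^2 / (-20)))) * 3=-0.53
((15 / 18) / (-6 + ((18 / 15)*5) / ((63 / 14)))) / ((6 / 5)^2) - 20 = -20285 / 1008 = -20.12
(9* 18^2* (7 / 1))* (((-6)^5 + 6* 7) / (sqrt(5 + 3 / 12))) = -15034896* sqrt(21) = -68898548.99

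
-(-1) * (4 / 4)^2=1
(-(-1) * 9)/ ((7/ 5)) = 45/ 7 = 6.43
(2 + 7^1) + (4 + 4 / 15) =199 / 15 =13.27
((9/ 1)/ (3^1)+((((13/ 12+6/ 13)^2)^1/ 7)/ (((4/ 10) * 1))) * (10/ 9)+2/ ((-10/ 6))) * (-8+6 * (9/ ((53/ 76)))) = 968697302/ 5078619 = 190.74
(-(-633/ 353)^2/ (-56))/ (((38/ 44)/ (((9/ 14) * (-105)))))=-595023165/ 132583976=-4.49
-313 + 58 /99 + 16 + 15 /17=-497380 /1683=-295.53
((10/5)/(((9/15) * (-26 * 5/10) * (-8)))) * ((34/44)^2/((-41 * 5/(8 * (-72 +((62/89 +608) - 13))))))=-13470001/34439262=-0.39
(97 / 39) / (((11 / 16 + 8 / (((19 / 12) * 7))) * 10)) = 103208 / 584805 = 0.18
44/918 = 22/459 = 0.05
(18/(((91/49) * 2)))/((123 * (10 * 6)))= 7/10660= 0.00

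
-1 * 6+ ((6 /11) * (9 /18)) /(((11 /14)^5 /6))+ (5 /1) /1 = 7909271 /1771561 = 4.46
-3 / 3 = -1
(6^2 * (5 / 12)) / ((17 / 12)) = 180 / 17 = 10.59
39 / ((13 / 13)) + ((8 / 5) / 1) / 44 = 2147 / 55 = 39.04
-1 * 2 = -2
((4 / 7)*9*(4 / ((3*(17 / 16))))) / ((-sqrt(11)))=-768*sqrt(11) / 1309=-1.95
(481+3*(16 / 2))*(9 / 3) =1515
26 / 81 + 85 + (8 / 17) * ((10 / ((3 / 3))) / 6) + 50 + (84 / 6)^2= 457309 / 1377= 332.11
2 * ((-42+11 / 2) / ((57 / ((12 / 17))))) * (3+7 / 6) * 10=-36500 / 969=-37.67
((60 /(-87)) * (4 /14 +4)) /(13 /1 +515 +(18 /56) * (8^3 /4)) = -25 /4814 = -0.01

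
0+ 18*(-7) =-126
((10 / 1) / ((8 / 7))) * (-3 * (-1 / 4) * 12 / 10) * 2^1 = 63 / 4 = 15.75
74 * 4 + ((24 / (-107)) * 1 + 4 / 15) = 475148 / 1605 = 296.04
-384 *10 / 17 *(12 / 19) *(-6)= 276480 / 323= 855.98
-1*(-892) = 892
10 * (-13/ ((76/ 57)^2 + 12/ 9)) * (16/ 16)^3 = -585/ 14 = -41.79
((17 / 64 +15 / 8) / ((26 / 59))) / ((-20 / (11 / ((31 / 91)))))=-7.84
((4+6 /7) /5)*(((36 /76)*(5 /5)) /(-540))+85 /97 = 1694101 /1935150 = 0.88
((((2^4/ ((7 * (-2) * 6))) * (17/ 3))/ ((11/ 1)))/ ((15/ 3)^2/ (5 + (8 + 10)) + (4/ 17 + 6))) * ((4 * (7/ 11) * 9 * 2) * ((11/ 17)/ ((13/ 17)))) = -212704/ 409409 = -0.52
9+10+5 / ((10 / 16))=27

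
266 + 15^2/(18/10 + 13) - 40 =17849/74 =241.20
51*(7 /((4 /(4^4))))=22848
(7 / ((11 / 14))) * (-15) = -1470 / 11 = -133.64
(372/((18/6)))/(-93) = -4/3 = -1.33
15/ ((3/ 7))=35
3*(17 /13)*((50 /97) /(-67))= -2550 /84487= -0.03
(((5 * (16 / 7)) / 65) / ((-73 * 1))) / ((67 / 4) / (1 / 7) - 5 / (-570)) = -3648 / 177600605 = -0.00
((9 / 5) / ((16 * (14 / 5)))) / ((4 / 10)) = 45 / 448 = 0.10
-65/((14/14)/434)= -28210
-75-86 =-161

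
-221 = -221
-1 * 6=-6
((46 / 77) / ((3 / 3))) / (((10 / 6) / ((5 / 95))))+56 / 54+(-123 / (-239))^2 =14900409211 / 11281683105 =1.32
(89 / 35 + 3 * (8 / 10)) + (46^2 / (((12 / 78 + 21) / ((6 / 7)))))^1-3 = 168788 / 1925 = 87.68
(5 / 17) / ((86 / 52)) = 130 / 731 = 0.18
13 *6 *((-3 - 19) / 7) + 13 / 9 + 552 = 19423 / 63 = 308.30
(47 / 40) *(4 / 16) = 47 / 160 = 0.29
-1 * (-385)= 385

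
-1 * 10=-10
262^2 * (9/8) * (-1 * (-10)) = 772245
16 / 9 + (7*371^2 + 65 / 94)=815112091 / 846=963489.47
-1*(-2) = 2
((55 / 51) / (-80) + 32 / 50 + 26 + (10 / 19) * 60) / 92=22560439 / 35659200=0.63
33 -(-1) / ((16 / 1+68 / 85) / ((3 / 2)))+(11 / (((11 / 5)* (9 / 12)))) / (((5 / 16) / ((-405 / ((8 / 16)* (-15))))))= 66365 / 56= 1185.09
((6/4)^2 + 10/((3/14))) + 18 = 803/12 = 66.92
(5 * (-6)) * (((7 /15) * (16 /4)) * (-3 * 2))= 336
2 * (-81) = -162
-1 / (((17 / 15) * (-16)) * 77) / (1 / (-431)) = -6465 / 20944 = -0.31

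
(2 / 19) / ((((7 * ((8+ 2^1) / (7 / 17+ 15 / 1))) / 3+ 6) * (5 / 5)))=786 / 56107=0.01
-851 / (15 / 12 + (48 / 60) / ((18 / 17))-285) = 153180 / 50939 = 3.01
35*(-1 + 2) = 35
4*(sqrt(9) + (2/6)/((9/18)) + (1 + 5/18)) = 178/9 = 19.78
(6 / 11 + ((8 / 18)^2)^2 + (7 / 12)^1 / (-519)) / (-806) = -29133811 / 40253519592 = -0.00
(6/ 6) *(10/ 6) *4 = 20/ 3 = 6.67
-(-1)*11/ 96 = 11/ 96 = 0.11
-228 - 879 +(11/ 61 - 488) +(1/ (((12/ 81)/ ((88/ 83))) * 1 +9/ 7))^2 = -3416467015632/ 2142889069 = -1594.33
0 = 0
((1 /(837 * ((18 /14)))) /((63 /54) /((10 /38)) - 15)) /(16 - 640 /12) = 0.00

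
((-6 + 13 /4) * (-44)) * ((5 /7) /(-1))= -605 /7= -86.43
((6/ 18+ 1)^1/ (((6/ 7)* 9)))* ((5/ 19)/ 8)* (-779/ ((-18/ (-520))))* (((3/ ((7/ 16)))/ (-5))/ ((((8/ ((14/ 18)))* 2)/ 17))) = 317135/ 2187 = 145.01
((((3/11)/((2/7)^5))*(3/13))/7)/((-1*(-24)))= 0.20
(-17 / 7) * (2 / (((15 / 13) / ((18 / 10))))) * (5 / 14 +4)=-33.01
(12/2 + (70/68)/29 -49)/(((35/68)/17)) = -1440342/1015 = -1419.06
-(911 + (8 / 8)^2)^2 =-831744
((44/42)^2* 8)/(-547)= -3872/241227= -0.02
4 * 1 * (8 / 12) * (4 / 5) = 32 / 15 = 2.13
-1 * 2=-2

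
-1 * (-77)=77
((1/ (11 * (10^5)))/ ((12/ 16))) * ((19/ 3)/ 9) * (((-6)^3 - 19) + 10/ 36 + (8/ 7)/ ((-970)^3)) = -64106721940967/ 320194209431250000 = -0.00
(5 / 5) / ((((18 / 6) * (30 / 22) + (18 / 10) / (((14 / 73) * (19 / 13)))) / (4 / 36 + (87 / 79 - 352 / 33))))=-98342860 / 109352511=-0.90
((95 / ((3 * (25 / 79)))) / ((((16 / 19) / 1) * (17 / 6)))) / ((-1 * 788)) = -0.05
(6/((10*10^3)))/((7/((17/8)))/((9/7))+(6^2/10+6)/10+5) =459/6519400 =0.00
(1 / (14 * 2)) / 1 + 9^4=6561.04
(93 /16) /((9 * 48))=31 /2304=0.01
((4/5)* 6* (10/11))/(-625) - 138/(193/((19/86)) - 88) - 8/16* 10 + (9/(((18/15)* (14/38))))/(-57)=-3979308261/718313750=-5.54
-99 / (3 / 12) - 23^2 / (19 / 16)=-15988 / 19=-841.47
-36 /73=-0.49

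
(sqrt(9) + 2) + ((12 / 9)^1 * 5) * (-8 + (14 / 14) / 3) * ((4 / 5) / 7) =-53 / 63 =-0.84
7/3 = 2.33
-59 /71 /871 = -59 /61841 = -0.00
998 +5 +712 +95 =1810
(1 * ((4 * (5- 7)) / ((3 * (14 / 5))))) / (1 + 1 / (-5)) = -25 / 21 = -1.19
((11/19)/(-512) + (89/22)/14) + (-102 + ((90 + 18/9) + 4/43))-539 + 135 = -13322427845/32209408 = -413.62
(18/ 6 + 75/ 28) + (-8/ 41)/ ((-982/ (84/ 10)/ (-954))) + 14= 50973289/ 2818340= 18.09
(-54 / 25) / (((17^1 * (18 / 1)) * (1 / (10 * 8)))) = -48 / 85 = -0.56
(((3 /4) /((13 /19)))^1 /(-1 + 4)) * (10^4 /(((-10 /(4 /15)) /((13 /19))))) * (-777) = 51800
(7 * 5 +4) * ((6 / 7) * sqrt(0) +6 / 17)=234 / 17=13.76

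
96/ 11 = 8.73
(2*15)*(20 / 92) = 150 / 23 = 6.52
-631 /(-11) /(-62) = -631 /682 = -0.93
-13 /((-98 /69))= 9.15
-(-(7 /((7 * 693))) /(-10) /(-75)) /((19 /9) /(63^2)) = 189 /52250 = 0.00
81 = 81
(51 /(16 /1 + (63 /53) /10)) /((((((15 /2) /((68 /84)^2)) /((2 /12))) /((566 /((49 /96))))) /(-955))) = -9007876234880 /184605687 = -48795.23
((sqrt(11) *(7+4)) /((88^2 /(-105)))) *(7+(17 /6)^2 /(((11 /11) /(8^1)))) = -35.23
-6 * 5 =-30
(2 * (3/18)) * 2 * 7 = 14/3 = 4.67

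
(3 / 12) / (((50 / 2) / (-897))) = -897 / 100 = -8.97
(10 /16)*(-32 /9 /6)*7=-70 /27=-2.59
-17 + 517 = 500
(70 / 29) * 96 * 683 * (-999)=-4585170240 / 29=-158109318.62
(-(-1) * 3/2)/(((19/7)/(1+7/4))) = 231/152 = 1.52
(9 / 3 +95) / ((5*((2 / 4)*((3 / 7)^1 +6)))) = 1372 / 225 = 6.10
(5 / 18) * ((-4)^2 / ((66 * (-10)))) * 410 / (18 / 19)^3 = -1406095 / 433026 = -3.25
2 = 2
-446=-446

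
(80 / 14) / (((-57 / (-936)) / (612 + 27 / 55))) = 4425408 / 77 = 57472.83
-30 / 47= -0.64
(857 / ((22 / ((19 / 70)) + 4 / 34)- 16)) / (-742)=-276811 / 15619100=-0.02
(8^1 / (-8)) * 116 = -116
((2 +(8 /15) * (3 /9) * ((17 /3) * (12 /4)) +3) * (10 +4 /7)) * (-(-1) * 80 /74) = 5776 /63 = 91.68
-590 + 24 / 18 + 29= -1679 / 3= -559.67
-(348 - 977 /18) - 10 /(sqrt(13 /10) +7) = -281611 /954 +10 * sqrt(130) /477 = -294.95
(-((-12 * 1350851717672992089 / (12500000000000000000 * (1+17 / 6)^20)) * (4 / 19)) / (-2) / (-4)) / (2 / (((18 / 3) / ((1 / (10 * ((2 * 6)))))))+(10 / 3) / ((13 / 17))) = 211616662109879287943357810539392 / 12695424856483942210083083763546886444091796875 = 0.00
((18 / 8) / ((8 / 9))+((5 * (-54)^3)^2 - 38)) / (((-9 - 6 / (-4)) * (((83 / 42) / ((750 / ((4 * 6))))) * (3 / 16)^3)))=-444324810398896000 / 2241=-198270776617088.80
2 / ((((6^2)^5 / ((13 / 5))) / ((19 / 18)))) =247 / 2720977920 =0.00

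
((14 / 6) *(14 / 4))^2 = 66.69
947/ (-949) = -947/ 949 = -1.00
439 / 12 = 36.58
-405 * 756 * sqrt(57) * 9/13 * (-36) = 99202320 * sqrt(57)/13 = 57612391.66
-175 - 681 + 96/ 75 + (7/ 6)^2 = -768023/ 900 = -853.36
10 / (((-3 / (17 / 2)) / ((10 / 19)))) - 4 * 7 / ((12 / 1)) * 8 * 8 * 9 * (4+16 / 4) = -613714 / 57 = -10766.91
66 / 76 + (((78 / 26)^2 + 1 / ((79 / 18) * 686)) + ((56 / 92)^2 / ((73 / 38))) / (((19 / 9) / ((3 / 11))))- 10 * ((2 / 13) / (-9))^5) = 94877388113037378939611 / 9589706908980681356874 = 9.89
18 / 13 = 1.38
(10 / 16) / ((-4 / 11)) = -55 / 32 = -1.72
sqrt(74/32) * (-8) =-2 * sqrt(37) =-12.17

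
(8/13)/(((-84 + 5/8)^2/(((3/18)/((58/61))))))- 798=-401529220474/503169459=-798.00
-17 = -17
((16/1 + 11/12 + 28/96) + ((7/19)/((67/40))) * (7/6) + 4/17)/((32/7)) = 21450849/5540096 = 3.87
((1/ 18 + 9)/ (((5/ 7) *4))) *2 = 1141/ 180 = 6.34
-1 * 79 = -79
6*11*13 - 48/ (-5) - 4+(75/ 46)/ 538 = 106862239/ 123740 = 863.60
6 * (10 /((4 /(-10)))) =-150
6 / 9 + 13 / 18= 1.39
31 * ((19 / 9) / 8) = 589 / 72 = 8.18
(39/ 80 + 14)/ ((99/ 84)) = 8113/ 660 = 12.29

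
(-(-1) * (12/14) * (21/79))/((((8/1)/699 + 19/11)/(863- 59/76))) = 4534672329/40133738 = 112.99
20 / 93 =0.22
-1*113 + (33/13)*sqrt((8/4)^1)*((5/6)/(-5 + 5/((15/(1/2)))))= -113 - 165*sqrt(2)/377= -113.62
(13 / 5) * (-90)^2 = 21060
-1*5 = -5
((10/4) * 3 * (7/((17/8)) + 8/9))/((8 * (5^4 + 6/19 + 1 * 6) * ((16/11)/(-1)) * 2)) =-1045/489396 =-0.00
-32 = -32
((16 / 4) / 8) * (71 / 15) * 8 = 284 / 15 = 18.93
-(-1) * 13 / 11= 1.18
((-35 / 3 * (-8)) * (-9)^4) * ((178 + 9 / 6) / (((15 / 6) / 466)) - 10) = 20482707168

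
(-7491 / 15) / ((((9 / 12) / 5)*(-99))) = 908 / 27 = 33.63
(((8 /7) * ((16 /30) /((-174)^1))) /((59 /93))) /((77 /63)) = -2976 /658735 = -0.00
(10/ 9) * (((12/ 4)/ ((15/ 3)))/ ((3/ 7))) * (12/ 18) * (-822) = -7672/ 9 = -852.44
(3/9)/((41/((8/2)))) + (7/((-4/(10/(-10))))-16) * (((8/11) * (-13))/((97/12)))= 2191700/131241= 16.70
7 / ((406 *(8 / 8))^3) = 1 / 9560488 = 0.00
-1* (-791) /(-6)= -791 /6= -131.83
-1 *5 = -5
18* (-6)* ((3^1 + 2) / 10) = -54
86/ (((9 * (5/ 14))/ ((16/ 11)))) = 19264/ 495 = 38.92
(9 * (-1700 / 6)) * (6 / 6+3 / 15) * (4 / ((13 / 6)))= -73440 / 13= -5649.23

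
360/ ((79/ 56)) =20160/ 79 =255.19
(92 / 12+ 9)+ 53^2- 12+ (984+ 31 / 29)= 330490 / 87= 3798.74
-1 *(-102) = 102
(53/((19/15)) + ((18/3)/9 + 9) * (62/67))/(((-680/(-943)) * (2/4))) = 182901451/1298460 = 140.86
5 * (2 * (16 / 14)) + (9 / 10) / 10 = 8063 / 700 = 11.52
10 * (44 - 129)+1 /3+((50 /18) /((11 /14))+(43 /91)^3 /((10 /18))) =-315551069048 /373017645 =-845.94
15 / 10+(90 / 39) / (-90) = 115 / 78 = 1.47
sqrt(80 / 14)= 2* sqrt(70) / 7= 2.39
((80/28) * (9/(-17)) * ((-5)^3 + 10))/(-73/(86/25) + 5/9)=-3204360/380681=-8.42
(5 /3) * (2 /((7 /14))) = 20 /3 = 6.67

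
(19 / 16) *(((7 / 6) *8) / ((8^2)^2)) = 133 / 49152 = 0.00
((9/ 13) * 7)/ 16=63/ 208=0.30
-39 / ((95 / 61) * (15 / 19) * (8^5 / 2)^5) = -793 / 29514790517935282585600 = -0.00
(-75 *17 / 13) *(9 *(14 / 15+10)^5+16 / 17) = -2016826097008 / 14625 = -137902639.11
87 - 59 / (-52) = 88.13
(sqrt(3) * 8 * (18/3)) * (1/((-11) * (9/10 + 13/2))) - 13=-13 - 240 * sqrt(3)/407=-14.02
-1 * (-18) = 18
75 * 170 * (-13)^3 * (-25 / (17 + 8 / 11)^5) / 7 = 5475734 / 95823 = 57.14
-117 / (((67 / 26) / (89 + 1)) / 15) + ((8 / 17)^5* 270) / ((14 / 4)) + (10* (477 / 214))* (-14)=-4389472109068290 / 71252683831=-61604.31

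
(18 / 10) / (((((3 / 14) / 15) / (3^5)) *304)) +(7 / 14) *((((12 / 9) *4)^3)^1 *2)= 1035935 / 4104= 252.42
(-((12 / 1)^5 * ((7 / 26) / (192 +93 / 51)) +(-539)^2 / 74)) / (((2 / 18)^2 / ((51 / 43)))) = -55934047061361 / 136300970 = -410371.60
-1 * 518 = -518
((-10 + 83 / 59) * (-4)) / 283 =2028 / 16697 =0.12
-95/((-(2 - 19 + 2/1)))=-19/3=-6.33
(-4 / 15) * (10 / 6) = -4 / 9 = -0.44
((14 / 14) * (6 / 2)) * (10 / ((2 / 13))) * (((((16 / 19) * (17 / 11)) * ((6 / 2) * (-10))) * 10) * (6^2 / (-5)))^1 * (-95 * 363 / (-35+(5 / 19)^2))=52493443200 / 97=541169517.53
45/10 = 9/2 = 4.50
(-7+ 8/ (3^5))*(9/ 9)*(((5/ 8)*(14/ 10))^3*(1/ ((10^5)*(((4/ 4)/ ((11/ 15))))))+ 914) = -1188404742387689/ 186624000000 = -6367.91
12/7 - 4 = -16/7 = -2.29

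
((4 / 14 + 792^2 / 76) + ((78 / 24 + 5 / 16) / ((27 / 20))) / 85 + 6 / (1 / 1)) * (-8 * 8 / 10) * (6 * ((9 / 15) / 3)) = -10757022448 / 169575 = -63435.19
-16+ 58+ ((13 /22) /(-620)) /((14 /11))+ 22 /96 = 274907 /6510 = 42.23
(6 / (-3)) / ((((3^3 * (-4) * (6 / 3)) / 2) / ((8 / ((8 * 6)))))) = 1 / 324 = 0.00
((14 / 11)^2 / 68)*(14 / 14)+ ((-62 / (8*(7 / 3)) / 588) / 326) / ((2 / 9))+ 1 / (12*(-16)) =204632675 / 11040462048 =0.02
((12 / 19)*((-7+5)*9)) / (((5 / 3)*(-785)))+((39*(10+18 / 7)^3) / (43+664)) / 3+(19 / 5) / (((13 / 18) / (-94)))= -107685425135396 / 235098656975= -458.04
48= 48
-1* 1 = -1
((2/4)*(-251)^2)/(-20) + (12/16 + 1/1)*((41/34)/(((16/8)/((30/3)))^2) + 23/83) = -10736177/7055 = -1521.78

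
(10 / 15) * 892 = 1784 / 3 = 594.67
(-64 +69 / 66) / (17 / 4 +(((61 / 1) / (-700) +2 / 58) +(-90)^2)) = -7028875 / 904833633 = -0.01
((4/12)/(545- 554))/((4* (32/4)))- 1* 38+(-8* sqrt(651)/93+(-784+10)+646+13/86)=-6161659/37152- 8* sqrt(651)/93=-168.04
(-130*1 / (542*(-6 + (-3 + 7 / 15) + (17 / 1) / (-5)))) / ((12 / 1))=325 / 194036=0.00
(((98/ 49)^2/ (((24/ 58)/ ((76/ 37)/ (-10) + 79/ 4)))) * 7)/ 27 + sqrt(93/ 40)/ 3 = sqrt(930)/ 60 + 326221/ 6660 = 49.49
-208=-208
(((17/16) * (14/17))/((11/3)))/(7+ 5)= 7/352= 0.02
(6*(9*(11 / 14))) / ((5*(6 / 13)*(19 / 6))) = 3861 / 665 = 5.81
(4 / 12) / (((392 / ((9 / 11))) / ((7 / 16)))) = 3 / 9856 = 0.00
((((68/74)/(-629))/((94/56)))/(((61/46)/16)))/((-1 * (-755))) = -0.00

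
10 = 10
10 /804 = 5 /402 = 0.01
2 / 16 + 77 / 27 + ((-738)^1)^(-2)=3242651 / 1089288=2.98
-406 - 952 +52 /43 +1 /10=-583377 /430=-1356.69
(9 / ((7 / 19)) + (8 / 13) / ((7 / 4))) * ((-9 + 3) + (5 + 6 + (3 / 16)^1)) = 187165 / 1456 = 128.55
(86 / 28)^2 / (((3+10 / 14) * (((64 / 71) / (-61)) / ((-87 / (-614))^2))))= -3.45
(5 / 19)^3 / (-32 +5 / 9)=-1125 / 1941097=-0.00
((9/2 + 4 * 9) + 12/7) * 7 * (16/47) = 4728/47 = 100.60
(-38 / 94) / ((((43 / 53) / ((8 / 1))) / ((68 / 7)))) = -547808 / 14147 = -38.72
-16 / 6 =-8 / 3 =-2.67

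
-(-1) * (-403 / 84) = -4.80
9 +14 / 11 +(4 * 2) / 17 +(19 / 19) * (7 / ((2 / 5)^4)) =850269 / 2992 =284.18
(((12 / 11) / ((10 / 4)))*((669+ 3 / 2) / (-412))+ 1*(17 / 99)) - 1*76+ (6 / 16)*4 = -7651669 / 101970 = -75.04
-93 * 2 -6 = -192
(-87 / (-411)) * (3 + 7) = 290 / 137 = 2.12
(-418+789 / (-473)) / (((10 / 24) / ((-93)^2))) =-8711302.06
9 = 9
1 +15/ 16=31/ 16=1.94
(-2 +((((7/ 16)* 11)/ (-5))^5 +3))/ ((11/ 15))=0.24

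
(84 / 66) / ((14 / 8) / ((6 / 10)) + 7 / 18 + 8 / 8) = 504 / 1705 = 0.30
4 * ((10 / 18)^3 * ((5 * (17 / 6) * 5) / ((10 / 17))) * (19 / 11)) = 3431875 / 24057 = 142.66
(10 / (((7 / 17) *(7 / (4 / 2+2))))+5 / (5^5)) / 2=425049 / 61250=6.94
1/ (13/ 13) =1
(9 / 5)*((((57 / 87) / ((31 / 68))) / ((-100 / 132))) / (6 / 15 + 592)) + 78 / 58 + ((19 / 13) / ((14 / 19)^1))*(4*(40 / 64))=76304258507 / 12115912900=6.30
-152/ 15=-10.13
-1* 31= -31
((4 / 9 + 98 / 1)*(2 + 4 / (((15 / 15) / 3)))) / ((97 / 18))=24808 / 97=255.75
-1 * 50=-50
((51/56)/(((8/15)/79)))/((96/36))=181305/3584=50.59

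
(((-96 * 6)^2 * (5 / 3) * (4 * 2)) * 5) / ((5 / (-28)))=-123863040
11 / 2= 5.50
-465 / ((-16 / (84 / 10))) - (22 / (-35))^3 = 83820059 / 343000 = 244.37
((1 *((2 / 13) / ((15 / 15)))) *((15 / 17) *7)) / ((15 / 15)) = 210 / 221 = 0.95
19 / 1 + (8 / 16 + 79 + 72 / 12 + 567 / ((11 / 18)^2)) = 392705 / 242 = 1622.75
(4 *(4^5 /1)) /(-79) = -4096 /79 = -51.85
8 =8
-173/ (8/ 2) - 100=-573/ 4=-143.25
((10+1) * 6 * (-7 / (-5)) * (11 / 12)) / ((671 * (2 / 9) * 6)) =231 / 2440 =0.09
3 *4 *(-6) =-72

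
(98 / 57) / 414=49 / 11799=0.00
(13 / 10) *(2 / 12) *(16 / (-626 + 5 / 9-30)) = -156 / 29495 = -0.01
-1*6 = -6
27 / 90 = 3 / 10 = 0.30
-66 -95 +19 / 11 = -1752 / 11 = -159.27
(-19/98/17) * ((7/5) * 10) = -19/119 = -0.16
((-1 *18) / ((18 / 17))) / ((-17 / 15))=15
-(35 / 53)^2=-1225 / 2809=-0.44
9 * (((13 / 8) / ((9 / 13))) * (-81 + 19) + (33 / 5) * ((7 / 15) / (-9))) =-131283 / 100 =-1312.83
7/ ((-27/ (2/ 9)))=-14/ 243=-0.06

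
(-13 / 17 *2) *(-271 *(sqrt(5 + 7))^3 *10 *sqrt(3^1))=5073120 / 17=298418.82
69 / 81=23 / 27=0.85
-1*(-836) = 836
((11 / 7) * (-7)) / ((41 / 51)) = -561 / 41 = -13.68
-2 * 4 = -8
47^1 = 47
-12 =-12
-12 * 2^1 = -24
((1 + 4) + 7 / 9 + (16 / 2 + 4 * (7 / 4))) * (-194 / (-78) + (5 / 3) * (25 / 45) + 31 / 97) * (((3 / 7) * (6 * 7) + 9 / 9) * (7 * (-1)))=-3160780777 / 306423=-10315.09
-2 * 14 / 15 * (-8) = 224 / 15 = 14.93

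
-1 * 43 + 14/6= -122/3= -40.67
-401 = -401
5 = 5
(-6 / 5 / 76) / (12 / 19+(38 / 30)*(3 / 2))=-3 / 481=-0.01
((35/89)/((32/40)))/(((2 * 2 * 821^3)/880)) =9625/49251501829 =0.00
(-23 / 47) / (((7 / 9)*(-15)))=69 / 1645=0.04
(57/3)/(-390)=-19/390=-0.05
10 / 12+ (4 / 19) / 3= 103 / 114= 0.90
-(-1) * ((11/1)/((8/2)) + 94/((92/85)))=8243/92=89.60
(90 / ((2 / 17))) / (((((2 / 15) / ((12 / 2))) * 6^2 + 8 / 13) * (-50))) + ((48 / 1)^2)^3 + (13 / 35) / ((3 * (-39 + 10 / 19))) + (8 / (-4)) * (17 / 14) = 172731650488825217 / 14122920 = 12230590450.76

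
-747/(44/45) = -33615/44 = -763.98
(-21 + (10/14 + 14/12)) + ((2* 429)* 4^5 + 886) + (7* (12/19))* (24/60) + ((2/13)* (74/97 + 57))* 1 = 879469.54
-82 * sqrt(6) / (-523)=82 * sqrt(6) / 523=0.38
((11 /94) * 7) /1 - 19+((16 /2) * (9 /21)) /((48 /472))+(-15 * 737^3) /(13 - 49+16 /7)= 13828901984463 /77644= 178106511.57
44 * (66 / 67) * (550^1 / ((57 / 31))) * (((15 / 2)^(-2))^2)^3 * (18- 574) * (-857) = 1288472914296832 / 6606683525390625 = 0.20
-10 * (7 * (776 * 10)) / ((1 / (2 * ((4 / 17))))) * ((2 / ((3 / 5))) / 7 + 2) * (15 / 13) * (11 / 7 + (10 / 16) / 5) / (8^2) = -2303750 / 119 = -19359.24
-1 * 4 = -4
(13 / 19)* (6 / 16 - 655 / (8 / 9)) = -19149 / 38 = -503.92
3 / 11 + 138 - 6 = 1455 / 11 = 132.27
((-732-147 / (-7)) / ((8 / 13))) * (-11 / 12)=1059.09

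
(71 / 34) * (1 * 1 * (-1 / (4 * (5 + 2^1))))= -71 / 952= -0.07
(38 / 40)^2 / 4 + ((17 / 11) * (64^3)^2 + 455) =1869169775231171 / 17600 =106202828138.13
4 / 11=0.36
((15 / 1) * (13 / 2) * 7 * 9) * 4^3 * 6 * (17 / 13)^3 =891414720 / 169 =5274643.31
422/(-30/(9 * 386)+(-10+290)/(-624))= -2117596/2295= -922.70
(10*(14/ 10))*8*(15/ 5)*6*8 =16128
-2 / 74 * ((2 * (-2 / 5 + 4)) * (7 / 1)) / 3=-84 / 185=-0.45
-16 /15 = -1.07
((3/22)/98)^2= 9/4648336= 0.00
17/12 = 1.42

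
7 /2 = 3.50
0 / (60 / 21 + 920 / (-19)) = 0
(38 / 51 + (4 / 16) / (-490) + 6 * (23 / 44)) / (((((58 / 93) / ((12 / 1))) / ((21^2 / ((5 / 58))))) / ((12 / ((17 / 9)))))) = 192875188122 / 79475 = 2426866.16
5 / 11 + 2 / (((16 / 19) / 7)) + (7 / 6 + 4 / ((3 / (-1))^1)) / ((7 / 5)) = 31343 / 1848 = 16.96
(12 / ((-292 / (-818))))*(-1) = -2454 / 73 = -33.62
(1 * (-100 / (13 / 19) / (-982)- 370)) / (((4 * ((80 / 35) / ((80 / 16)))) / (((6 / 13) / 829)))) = -30984975 / 275158364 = -0.11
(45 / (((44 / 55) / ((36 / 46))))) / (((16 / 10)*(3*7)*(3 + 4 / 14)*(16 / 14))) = 0.35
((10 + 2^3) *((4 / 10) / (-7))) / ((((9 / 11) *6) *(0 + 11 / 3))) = -2 / 35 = -0.06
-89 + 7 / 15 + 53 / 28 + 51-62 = -41009 / 420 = -97.64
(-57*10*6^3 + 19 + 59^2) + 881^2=656541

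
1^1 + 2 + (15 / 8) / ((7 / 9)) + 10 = 863 / 56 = 15.41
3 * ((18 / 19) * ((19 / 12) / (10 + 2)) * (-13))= -39 / 8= -4.88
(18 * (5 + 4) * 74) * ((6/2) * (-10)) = -359640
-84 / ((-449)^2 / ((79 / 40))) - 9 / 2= -4536852 / 1008005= -4.50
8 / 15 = 0.53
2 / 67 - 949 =-63581 / 67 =-948.97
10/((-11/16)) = -160/11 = -14.55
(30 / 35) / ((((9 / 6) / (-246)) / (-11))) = 10824 / 7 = 1546.29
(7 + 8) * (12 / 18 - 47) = -695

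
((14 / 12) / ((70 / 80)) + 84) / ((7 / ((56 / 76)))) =512 / 57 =8.98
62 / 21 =2.95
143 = 143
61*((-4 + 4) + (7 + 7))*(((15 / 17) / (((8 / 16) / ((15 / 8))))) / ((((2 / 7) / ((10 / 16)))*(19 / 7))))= 23538375 / 10336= 2277.32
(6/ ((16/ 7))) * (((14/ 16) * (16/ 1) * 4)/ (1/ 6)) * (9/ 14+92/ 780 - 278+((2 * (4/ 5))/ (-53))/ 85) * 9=-644428042587/ 292825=-2200727.54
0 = 0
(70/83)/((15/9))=42/83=0.51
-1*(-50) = 50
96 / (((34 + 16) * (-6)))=-8 / 25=-0.32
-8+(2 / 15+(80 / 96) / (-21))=-4981 / 630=-7.91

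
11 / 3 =3.67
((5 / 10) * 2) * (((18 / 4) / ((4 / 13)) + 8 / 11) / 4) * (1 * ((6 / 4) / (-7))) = -579 / 704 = -0.82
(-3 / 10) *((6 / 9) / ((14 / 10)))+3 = 20 / 7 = 2.86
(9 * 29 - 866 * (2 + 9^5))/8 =-51137905/8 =-6392238.12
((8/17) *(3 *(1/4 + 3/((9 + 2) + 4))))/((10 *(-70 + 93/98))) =-2646/2875975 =-0.00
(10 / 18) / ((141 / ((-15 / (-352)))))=25 / 148896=0.00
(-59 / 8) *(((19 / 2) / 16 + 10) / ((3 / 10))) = -33335 / 128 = -260.43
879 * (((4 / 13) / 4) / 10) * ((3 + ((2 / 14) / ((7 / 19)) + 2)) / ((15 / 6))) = 232056 / 15925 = 14.57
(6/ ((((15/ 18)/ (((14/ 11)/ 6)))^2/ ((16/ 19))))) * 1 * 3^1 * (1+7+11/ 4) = 606816/ 57475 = 10.56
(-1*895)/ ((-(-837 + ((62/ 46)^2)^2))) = -250457695/ 233303396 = -1.07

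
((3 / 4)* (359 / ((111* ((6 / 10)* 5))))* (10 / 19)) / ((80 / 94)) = 16873 / 33744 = 0.50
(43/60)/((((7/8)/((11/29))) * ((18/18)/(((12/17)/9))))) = 3784/155295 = 0.02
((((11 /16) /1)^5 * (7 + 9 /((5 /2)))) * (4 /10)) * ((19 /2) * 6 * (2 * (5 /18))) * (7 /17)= 1135248499 /133693440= 8.49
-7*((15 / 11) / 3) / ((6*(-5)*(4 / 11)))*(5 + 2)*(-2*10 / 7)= -35 / 6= -5.83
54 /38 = 27 /19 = 1.42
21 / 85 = 0.25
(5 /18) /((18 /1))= 5 /324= 0.02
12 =12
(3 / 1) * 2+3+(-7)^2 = 58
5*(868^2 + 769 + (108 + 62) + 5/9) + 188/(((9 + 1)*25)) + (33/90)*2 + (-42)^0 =4243297796/1125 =3771820.26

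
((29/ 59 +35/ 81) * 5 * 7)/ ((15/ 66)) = 679756/ 4779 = 142.24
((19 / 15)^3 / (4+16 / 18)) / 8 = 0.05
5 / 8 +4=37 / 8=4.62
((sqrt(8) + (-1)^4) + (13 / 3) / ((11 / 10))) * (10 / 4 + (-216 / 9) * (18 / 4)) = -34393 / 66 - 211 * sqrt(2) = -819.51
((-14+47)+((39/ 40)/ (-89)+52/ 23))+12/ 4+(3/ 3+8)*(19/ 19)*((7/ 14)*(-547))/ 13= -160832881/ 1064440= -151.10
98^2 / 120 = 2401 / 30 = 80.03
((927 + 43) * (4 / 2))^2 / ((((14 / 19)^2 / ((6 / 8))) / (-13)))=-67586383.16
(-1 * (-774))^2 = 599076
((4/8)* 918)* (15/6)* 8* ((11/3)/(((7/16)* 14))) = 269280/49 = 5495.51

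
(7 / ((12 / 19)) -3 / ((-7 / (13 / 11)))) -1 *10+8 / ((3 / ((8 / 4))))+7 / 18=20269 / 2772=7.31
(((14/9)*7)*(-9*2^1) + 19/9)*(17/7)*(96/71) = -949280/1491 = -636.67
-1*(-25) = 25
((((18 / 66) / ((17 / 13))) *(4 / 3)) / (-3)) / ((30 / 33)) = -26 / 255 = -0.10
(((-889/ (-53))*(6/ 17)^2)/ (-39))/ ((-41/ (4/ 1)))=42672/ 8163961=0.01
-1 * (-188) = 188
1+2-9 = -6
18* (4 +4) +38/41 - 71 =3031/41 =73.93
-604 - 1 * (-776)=172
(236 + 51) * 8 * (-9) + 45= -20619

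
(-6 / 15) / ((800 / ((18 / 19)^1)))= -9 / 19000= -0.00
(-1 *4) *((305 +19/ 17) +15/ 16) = -83519/ 68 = -1228.22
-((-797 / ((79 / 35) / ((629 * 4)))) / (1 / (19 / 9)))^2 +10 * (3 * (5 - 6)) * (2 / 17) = -30229441835586290060 / 8593857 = -3517563980362.52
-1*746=-746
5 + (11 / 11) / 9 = 46 / 9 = 5.11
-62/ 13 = -4.77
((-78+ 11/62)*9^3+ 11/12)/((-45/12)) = 21104209/1395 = 15128.47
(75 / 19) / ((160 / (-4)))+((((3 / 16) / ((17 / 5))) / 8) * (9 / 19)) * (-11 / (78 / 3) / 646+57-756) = -1653483705 / 694413824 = -2.38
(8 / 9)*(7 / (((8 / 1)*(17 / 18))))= 14 / 17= 0.82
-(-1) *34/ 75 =34/ 75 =0.45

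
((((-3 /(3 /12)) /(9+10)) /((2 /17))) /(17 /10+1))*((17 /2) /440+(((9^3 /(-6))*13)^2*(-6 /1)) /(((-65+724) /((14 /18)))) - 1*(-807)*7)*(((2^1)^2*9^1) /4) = 215057.01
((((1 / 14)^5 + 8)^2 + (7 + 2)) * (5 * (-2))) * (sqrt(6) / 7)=-105577992092165 * sqrt(6) / 1012391292416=-255.45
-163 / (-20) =163 / 20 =8.15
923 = 923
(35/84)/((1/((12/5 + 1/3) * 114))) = 779/6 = 129.83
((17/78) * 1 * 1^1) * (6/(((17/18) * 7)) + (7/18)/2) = 4721/19656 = 0.24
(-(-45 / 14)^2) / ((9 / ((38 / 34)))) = -4275 / 3332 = -1.28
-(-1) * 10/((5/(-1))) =-2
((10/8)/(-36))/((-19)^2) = -5/51984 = -0.00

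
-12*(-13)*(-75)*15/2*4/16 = -43875/2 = -21937.50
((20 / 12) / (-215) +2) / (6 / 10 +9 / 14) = 17990 / 11223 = 1.60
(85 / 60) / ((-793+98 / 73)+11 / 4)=-1241 / 691083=-0.00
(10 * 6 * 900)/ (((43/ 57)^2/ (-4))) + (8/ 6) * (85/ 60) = -6316024567/ 16641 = -379545.97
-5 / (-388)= 5 / 388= 0.01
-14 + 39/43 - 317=-14194/43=-330.09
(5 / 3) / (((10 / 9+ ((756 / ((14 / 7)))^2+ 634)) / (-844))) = -3165 / 322918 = -0.01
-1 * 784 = -784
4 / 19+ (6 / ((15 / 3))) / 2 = 77 / 95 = 0.81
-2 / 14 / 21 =-1 / 147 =-0.01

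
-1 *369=-369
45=45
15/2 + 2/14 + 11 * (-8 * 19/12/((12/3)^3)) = 3673/672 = 5.47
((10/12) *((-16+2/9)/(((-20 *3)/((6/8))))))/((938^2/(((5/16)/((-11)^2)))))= 355/735859289088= 0.00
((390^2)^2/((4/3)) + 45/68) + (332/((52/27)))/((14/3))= 107366797042677/6188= 17350807537.60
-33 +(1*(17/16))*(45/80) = -8295/256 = -32.40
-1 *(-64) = 64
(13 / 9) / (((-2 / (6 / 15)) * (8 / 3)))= -13 / 120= -0.11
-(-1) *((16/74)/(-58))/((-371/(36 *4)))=576/398083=0.00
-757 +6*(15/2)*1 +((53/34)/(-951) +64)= -20952485/32334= -648.00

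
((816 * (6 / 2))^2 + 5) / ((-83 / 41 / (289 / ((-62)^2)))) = -71007608941 / 319052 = -222558.11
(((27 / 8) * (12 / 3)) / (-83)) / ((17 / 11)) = -297 / 2822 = -0.11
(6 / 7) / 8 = 3 / 28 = 0.11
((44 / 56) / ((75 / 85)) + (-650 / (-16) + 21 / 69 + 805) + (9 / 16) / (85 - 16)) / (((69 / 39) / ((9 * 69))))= 166452507 / 560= 297236.62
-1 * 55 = -55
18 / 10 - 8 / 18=61 / 45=1.36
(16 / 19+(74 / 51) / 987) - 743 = -709800631 / 956403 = -742.16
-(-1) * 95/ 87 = 95/ 87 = 1.09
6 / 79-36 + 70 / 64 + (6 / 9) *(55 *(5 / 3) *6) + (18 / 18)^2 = 2524231 / 7584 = 332.84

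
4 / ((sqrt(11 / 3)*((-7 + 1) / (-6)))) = 4*sqrt(33) / 11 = 2.09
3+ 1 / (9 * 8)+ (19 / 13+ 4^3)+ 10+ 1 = 74389 / 936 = 79.48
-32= -32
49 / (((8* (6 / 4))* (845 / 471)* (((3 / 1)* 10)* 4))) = 7693 / 405600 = 0.02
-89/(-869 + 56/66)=2937/28649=0.10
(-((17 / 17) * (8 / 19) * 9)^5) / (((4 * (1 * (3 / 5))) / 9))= -7255941120 / 2476099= -2930.39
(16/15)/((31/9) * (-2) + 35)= 48/1265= 0.04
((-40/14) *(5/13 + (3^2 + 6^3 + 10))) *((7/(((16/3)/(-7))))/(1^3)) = 80325/13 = 6178.85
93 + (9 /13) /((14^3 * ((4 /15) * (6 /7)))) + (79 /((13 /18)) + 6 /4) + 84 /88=91860207 /448448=204.84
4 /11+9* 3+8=35.36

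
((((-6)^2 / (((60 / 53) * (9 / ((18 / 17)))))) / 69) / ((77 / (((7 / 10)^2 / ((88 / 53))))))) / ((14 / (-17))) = -2809 / 11132000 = -0.00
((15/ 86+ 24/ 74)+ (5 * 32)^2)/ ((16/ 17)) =27200.53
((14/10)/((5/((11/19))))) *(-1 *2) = -154/475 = -0.32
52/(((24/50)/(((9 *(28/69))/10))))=910/23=39.57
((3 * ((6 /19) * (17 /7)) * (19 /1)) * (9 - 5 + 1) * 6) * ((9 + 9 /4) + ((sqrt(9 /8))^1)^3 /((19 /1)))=61965 * sqrt(2) /1064 + 103275 /7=14835.93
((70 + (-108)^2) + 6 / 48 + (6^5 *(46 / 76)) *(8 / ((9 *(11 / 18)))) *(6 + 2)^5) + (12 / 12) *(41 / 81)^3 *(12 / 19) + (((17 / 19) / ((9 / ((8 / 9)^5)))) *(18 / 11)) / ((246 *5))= 13621482498990138463 / 60718905720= 224336758.67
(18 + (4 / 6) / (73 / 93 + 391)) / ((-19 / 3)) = -983865 / 346142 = -2.84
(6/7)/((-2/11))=-33/7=-4.71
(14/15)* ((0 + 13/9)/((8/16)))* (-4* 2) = -2912/135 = -21.57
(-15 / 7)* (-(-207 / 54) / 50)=-23 / 140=-0.16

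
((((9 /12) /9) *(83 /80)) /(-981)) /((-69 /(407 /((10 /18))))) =33781 /36100800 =0.00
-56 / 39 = -1.44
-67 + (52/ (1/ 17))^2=781389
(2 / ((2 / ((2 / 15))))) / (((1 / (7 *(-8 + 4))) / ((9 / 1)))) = -168 / 5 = -33.60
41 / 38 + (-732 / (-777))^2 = 1.97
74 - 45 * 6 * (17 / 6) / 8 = -173 / 8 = -21.62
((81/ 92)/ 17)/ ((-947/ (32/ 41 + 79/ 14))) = -0.00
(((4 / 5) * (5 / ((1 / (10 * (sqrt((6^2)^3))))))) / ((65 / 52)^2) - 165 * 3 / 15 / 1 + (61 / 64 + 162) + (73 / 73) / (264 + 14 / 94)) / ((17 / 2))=4496857539 / 6753760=665.83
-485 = -485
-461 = -461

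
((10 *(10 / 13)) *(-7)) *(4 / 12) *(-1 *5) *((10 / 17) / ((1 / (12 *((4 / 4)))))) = 140000 / 221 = 633.48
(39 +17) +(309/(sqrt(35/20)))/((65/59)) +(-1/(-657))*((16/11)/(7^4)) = 971713528/17352027 +36462*sqrt(7)/455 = 268.02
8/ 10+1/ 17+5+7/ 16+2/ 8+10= 16.55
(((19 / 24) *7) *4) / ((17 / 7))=931 / 102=9.13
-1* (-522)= 522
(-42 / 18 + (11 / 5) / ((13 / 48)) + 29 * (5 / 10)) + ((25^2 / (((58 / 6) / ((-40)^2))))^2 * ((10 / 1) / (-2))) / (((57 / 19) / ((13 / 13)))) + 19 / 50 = -14624999983051327 / 819975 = -17835909610.72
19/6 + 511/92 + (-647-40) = -187205/276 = -678.28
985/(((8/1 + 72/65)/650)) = 20808125/296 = 70297.72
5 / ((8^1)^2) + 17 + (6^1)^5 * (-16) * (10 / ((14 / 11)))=-437936669 / 448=-977537.21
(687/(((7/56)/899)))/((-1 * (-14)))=2470452/7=352921.71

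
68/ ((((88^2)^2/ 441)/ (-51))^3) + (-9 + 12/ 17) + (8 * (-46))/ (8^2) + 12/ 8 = -11497968498031310433249667/ 916602412242144264716288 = -12.54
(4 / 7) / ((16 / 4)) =1 / 7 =0.14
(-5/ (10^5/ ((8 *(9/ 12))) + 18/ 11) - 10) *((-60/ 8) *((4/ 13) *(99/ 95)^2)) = 32347445823/ 1290701711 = 25.06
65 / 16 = 4.06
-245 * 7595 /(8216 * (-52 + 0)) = 4.36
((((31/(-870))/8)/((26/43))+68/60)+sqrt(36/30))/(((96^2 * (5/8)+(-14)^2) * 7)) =sqrt(30)/208460+40751/1508916864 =0.00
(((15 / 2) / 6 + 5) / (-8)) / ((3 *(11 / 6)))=-25 / 176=-0.14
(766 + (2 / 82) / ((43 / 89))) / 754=1350547 / 1329302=1.02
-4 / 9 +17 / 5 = 133 / 45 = 2.96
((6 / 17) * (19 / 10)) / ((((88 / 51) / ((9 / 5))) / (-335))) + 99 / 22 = -101133 / 440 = -229.85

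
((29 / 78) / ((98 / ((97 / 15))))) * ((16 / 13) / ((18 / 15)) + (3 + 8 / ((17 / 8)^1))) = 2905829 / 15203916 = 0.19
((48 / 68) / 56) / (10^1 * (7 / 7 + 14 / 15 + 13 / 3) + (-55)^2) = 9 / 2204594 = 0.00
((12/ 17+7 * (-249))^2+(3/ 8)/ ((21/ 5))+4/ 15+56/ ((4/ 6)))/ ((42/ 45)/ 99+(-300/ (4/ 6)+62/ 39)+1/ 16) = -1896883594725834/ 280150589089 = -6770.94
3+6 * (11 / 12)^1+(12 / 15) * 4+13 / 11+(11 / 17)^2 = 422823 / 31790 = 13.30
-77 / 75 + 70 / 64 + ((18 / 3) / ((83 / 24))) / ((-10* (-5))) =811 / 7968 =0.10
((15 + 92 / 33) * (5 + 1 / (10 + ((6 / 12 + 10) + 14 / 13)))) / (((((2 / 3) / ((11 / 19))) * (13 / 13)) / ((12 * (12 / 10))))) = 1049556 / 935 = 1122.52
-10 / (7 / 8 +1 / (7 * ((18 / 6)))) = -336 / 31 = -10.84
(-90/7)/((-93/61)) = 1830/217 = 8.43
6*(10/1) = 60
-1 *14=-14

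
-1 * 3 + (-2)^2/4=-2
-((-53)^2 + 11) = -2820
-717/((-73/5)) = 3585/73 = 49.11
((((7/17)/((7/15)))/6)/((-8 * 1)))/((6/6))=-5/272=-0.02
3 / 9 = 1 / 3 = 0.33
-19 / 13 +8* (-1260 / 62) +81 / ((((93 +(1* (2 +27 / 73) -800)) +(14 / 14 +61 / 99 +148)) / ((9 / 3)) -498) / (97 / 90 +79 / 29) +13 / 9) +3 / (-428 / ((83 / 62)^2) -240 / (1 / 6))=-164.50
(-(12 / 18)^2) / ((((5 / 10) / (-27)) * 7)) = 24 / 7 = 3.43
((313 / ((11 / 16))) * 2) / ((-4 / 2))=-5008 / 11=-455.27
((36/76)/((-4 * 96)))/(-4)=3/9728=0.00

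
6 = 6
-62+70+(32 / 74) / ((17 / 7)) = 5144 / 629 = 8.18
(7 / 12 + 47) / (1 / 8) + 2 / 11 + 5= 385.85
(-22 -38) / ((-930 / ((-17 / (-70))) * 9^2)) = 17 / 87885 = 0.00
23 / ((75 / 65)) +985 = 15074 / 15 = 1004.93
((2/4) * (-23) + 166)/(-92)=-309/184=-1.68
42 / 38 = 21 / 19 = 1.11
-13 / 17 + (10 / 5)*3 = 89 / 17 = 5.24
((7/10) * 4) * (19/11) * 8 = 38.69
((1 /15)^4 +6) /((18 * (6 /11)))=3341261 /5467500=0.61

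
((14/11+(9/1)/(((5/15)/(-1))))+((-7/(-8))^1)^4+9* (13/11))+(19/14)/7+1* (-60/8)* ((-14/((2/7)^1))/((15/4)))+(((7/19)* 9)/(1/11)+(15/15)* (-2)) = 4956592481/41947136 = 118.16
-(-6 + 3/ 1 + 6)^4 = -81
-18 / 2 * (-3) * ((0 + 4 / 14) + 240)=45414 / 7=6487.71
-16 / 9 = -1.78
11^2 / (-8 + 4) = -30.25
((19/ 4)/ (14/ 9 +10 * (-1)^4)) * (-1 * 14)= -1197/ 208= -5.75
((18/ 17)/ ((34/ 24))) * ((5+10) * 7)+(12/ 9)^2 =208744/ 2601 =80.26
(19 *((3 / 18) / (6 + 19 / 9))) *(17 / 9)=323 / 438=0.74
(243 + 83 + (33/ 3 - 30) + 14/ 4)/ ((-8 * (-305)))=621/ 4880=0.13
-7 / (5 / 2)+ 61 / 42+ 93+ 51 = 29957 / 210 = 142.65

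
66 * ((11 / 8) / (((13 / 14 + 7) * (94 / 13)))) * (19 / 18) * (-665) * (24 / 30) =-27824797 / 31302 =-888.91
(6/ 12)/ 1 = 0.50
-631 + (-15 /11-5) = -7011 /11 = -637.36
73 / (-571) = -73 / 571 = -0.13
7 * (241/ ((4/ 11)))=18557/ 4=4639.25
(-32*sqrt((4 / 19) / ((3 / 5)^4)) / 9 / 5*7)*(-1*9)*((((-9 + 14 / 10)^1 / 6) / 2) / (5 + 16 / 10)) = -1120*sqrt(19) / 891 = -5.48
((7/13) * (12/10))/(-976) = -21/31720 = -0.00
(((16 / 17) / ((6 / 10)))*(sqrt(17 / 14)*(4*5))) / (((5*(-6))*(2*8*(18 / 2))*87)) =-5*sqrt(238) / 838593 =-0.00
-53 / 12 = -4.42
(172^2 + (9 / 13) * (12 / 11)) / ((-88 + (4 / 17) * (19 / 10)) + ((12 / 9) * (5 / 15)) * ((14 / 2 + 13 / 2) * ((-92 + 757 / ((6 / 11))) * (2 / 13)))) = 89900675 / 3368761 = 26.69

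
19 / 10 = 1.90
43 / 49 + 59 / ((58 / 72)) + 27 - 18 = 118112 / 1421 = 83.12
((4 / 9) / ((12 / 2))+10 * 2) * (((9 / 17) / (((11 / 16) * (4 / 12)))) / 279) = 8672 / 52173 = 0.17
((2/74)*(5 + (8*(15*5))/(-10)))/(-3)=55/111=0.50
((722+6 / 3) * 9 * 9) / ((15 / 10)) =39096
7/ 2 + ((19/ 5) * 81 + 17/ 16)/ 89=49629/ 7120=6.97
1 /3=0.33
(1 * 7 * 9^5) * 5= 2066715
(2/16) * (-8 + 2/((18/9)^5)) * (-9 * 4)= 35.72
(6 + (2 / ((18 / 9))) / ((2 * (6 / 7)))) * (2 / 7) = 79 / 42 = 1.88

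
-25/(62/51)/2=-1275/124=-10.28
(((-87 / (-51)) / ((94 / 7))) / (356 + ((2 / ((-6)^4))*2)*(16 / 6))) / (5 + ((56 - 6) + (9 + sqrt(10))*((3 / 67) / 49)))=3655793993418 / 563572916580434315 - 485841321*sqrt(10) / 4508583332643474520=0.00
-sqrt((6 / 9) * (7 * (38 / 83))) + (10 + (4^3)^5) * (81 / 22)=3953322207 - 2 * sqrt(33117) / 249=3953322205.54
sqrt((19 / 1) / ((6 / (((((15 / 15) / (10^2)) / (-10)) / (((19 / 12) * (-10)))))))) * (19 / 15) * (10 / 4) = 19 * sqrt(2) / 600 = 0.04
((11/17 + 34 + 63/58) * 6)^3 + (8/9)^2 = 95652800412297067/9705675717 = 9855346.83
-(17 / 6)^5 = -1419857 / 7776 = -182.59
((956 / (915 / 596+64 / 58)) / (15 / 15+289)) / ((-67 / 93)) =-26494584 / 15278345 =-1.73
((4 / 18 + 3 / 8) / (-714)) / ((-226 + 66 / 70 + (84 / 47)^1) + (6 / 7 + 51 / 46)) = 232415 / 61491602088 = 0.00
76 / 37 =2.05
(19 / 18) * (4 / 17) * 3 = 38 / 51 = 0.75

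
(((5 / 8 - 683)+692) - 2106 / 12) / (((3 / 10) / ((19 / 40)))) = -25213 / 96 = -262.64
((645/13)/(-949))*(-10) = 6450/12337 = 0.52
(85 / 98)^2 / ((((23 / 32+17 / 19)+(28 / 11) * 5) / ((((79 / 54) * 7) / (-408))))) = -7017175 / 5329390626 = -0.00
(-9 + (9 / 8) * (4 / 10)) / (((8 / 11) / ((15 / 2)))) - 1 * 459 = -35019 / 64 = -547.17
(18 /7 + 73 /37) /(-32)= -1177 /8288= -0.14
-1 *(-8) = 8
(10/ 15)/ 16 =1/ 24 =0.04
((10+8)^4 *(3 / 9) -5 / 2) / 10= 69979 / 20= 3498.95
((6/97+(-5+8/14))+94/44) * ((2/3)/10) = -33317/224070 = -0.15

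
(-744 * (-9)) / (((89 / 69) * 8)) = 57753 / 89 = 648.91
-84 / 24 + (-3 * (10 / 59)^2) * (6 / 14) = -172369 / 48734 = -3.54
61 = 61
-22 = -22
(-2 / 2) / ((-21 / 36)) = 12 / 7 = 1.71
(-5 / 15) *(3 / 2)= -1 / 2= -0.50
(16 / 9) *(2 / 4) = 8 / 9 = 0.89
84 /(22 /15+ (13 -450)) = -1260 /6533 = -0.19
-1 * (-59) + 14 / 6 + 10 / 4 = 383 / 6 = 63.83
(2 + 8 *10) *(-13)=-1066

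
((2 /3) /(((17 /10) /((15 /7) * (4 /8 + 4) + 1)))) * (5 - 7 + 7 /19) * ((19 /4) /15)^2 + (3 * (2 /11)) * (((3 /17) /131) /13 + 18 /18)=-330673373 /2407565160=-0.14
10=10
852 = 852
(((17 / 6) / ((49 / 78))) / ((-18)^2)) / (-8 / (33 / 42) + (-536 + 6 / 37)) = -89947 / 3528123480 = -0.00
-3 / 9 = -1 / 3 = -0.33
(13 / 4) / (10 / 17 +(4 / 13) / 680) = 14365 / 2602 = 5.52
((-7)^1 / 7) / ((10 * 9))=-1 / 90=-0.01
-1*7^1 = -7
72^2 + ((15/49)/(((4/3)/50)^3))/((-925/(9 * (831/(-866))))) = 67006567251/12560464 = 5334.72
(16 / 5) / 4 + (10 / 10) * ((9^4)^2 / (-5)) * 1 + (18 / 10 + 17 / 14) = -602653827 / 70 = -8609340.39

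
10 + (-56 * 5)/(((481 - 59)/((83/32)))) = 8.28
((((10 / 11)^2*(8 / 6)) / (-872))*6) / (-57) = 100 / 751773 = 0.00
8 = 8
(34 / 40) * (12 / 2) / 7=51 / 70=0.73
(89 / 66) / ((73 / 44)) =178 / 219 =0.81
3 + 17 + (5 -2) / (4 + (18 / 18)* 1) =103 / 5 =20.60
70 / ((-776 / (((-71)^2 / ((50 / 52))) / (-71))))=6.66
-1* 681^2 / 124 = -463761 / 124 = -3740.01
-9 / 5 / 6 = -0.30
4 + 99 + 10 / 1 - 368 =-255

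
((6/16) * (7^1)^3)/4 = 1029/32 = 32.16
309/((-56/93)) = -28737/56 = -513.16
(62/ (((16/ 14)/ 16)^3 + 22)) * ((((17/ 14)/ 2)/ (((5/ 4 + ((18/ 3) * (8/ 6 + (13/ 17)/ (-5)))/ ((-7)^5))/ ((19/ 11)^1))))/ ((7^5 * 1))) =95323760/ 677393968779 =0.00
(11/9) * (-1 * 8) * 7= -616/9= -68.44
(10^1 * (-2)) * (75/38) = -750/19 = -39.47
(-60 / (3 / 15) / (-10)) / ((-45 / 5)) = -10 / 3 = -3.33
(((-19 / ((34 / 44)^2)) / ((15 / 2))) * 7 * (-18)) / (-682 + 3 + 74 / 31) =-23946384 / 30308875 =-0.79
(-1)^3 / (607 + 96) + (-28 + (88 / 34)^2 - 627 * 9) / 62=-1150816967 / 12596354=-91.36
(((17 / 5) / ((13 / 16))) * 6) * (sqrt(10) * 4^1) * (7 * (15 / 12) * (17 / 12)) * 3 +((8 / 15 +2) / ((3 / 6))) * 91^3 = 48552 * sqrt(10) / 13 +57271396 / 15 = 3829903.44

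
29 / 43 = 0.67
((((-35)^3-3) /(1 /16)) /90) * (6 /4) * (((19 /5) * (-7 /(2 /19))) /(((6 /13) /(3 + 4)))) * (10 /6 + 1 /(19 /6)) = 58641625042 /675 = 86876481.54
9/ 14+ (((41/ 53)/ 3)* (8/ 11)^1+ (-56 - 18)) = -1791631/ 24486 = -73.17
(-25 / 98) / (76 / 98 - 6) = 25 / 512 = 0.05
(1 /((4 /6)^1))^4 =81 /16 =5.06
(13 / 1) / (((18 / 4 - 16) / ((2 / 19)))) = -52 / 437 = -0.12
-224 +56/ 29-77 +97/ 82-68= -870077/ 2378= -365.89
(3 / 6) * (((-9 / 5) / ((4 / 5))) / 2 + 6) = 39 / 16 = 2.44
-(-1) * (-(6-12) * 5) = 30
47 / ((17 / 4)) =188 / 17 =11.06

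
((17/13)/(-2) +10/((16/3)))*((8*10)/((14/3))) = 1905/91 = 20.93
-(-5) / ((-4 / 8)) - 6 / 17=-176 / 17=-10.35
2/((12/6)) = 1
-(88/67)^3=-681472/300763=-2.27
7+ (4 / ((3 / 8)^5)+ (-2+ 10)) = 134717 / 243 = 554.39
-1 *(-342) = 342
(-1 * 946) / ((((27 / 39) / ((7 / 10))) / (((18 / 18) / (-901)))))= 43043 / 40545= 1.06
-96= -96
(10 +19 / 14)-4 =103 / 14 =7.36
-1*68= -68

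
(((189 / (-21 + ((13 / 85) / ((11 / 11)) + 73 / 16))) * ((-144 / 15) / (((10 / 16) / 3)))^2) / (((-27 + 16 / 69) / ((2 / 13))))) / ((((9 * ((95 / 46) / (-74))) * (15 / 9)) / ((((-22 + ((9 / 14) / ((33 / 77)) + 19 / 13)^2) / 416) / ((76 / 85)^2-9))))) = -215701990769355374592 / 164399256475866039875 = -1.31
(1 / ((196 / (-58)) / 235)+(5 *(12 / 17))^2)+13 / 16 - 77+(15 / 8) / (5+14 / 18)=-783187879 / 5890976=-132.95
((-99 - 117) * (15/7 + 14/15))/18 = -1292/35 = -36.91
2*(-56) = -112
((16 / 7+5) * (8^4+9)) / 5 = 5981.57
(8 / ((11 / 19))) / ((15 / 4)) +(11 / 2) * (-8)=-6652 / 165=-40.32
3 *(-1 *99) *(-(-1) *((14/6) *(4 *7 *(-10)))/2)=97020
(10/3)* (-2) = -20/3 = -6.67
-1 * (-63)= 63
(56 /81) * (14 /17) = 784 /1377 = 0.57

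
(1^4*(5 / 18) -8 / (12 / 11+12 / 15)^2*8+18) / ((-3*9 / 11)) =-12661 / 82134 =-0.15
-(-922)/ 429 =922/ 429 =2.15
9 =9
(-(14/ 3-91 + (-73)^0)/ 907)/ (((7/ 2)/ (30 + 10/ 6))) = 48640/ 57141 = 0.85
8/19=0.42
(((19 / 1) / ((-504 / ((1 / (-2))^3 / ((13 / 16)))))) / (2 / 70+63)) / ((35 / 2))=0.00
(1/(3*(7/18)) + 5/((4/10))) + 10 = 327/14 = 23.36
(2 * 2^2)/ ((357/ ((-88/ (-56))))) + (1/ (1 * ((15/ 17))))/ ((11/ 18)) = 259738/ 137445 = 1.89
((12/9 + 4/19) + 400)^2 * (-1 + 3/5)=-1047721088/16245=-64494.99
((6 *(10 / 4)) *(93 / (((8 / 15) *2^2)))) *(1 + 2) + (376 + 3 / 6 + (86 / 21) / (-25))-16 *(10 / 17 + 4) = 646782091 / 285600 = 2264.64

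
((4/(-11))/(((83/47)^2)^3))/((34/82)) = -1767791313956/61137849820003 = -0.03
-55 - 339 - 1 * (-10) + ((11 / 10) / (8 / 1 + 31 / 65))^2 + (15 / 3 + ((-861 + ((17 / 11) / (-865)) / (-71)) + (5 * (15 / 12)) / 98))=-99689598613307881 / 80400066149480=-1239.92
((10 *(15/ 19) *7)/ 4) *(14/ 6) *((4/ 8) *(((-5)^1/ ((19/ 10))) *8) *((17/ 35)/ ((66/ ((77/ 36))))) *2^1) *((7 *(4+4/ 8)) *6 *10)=-7288750/ 361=-20190.44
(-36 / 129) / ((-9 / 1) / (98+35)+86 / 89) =-142044 / 457391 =-0.31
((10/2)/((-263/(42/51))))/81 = -70/362151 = -0.00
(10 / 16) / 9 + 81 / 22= 2971 / 792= 3.75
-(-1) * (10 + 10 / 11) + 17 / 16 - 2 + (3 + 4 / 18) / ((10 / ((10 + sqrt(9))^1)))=112151 / 7920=14.16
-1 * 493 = -493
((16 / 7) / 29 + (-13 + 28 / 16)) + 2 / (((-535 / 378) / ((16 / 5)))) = -34086877 / 2172100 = -15.69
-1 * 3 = -3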